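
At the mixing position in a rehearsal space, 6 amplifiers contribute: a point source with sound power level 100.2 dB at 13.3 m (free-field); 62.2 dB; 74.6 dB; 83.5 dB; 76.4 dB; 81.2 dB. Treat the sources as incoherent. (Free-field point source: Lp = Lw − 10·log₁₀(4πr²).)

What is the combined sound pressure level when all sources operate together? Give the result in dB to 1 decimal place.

86.4 dB

Source at 13.3 m: Lp = 100.2 − 10·log₁₀(4π·13.3²) = 100.2 − 10·log₁₀(2222.865) = 66.7 dB.
Sum in the linear (power) domain: Σ 10^(Lᵢ/10) = 10^(66.7/10) + 10^(62.2/10) + 10^(74.6/10) + 10^(83.5/10) + 10^(76.4/10) + 10^(81.2/10) = 4.345e+08.
L_total = 10·log₁₀(4.345e+08) = 86.4 dB.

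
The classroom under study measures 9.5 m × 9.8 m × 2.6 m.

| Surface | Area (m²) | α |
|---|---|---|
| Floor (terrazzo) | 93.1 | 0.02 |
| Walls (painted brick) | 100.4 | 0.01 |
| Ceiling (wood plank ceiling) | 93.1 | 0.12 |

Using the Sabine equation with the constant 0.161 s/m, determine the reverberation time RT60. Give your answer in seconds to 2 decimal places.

2.78 seconds

Summing Sᵢαᵢ: 1.862 + 1.004 + 11.172 → A = 14.038 sabins.
Volume V = 9.5 × 9.8 × 2.6 = 242.06 m³.
Sabine: RT60 = 0.161 × 242.06 / 14.038 = 2.78 s.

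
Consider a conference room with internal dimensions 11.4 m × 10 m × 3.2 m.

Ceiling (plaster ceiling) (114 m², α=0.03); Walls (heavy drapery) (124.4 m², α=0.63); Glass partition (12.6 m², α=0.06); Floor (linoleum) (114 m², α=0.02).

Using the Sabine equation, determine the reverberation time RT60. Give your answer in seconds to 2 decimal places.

Equivalent absorption area: A = 114×0.03 + 124.4×0.63 + 12.6×0.06 + 114×0.02 = 84.828 m².
V = 11.4·10·3.2 = 364.8 m³.
T = 0.161 V/A = 0.161·364.8/84.828 = 0.69 s.

0.69 s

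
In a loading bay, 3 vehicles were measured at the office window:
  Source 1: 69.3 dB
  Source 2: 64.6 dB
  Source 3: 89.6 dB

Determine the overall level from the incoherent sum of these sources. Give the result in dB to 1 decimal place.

Converting to relative power and adding: 10^(69.3/10) + 10^(64.6/10) + 10^(89.6/10) = 9.234e+08.
Back to dB: 10·log₁₀ Σ = 89.7 dB.

89.7 dB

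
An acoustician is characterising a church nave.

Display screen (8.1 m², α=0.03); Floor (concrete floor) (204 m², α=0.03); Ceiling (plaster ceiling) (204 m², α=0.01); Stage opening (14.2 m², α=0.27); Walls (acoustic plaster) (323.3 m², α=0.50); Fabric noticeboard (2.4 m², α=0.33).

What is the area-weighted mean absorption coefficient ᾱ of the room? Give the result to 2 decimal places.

Total surface area S = 756.0 m².
Σ(Sᵢαᵢ) = 8.1×0.03 + 204×0.03 + 204×0.01 + 14.2×0.27 + 323.3×0.50 + 2.4×0.33 = 174.679.
ᾱ = A/S = 0.23.

0.23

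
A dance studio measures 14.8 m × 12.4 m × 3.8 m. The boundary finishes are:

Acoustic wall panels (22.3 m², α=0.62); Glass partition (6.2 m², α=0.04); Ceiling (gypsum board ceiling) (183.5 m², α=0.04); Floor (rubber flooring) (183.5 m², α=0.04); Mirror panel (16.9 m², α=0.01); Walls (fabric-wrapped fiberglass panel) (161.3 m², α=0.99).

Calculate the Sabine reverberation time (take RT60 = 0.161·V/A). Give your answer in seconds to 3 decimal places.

0.595 s

Equivalent absorption area: A = 22.3×0.62 + 6.2×0.04 + 183.5×0.04 + 183.5×0.04 + 16.9×0.01 + 161.3×0.99 = 188.610 m².
Volume V = 14.8 × 12.4 × 3.8 = 697.376 m³.
T = 0.161 V/A = 0.161·697.376/188.610 = 0.595 s.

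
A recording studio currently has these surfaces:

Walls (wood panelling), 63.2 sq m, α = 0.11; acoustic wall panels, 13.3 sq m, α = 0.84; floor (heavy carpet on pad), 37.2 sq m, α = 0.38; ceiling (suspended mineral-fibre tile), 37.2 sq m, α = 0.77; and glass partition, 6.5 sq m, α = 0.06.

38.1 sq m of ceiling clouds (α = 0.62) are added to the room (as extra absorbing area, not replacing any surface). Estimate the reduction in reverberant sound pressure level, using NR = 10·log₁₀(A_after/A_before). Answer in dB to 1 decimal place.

1.4 dB

Summing Sᵢαᵢ: 6.952 + 11.172 + 14.136 + 28.644 + 0.390 → A_before = 61.294 sabins.
Added absorption = 38.1 × 0.62 = 23.622 sabins.
A_after = 61.294 + 23.622 = 84.916 sabins.
NR = 10·log₁₀(84.916/61.294) = 1.4 dB.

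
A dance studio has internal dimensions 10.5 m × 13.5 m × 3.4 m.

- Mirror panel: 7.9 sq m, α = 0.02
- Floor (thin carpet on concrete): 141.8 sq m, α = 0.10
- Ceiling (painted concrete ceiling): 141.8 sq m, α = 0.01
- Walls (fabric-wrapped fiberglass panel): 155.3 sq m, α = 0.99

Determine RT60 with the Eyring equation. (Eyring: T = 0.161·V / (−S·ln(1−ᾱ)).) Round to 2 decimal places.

0.36 s

S = Σ Sᵢ = 446.8 sq m.
Σ(Sᵢαᵢ) = 7.9×0.02 + 141.8×0.10 + 141.8×0.01 + 155.3×0.99 = 169.503.
Mean coefficient ᾱ = A/S = 0.3794.
Eyring denominator: −S ln(1−ᾱ) = 213.154.
V = 10.5 × 13.5 × 3.4 = 481.95 m³.
T = 0.161·V/[−S·ln(1−ᾱ)] = 0.161·481.95/213.154 = 0.36 s.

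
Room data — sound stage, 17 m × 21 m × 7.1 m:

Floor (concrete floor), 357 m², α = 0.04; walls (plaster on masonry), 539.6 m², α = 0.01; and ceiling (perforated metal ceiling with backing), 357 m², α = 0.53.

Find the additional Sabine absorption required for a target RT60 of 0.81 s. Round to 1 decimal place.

Equivalent absorption area: A₁ = 357*0.04 + 539.6*0.01 + 357*0.53 = 208.886 m².
For T = 0.81 s, need A₂ = 0.161·V/T = 0.161·2534.7/0.81 = 503.811 sabins.
Additional absorption ΔA = 503.811 − 208.886 = 294.9 sabins.

294.9 sabins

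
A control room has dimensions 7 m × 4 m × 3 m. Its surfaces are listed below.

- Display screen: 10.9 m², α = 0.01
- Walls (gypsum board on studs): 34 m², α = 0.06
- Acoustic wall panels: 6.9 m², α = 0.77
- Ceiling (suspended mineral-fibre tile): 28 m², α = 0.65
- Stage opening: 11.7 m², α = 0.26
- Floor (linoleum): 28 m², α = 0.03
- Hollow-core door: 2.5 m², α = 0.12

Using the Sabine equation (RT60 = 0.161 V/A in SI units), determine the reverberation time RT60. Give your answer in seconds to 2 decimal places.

0.45 sec

Total absorption A = 10.9*0.01 + 34*0.06 + 6.9*0.77 + 28*0.65 + 11.7*0.26 + 28*0.03 + 2.5*0.12
  = 0.109 + 2.040 + 5.313 + 18.200 + 3.042 + 0.840 + 0.300 = 29.844 m² sabins.
Room volume: 84 m³.
T = 0.161 V/A = 0.161·84/29.844 = 0.45 s.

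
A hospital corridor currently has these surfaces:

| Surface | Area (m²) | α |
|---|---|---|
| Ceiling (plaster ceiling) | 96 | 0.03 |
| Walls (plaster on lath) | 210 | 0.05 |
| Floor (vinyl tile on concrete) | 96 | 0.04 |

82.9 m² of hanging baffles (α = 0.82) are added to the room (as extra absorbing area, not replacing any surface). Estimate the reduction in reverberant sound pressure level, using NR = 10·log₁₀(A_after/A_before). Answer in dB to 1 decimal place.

6.9 dB

Summing Sᵢαᵢ: 2.880 + 10.500 + 3.840 → A_before = 17.220 sabins.
Added absorption = 82.9 × 0.82 = 67.978 sabins.
A_after = 17.220 + 67.978 = 85.198 sabins.
NR = 10·log₁₀(85.198/17.220) = 6.9 dB.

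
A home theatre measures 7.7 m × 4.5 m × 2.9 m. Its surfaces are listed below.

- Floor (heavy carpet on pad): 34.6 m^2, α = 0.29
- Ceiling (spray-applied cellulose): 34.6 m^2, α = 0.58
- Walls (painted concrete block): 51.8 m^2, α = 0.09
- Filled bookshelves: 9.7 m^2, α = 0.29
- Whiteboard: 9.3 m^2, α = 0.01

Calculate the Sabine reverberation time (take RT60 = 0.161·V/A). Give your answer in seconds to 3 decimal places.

A = Σ Sᵢαᵢ = 34.6·0.29 + 34.6·0.58 + 51.8·0.09 + 9.7·0.29 + 9.3·0.01 = 37.670 sabins.
V = 7.7·4.5·2.9 = 100.485 m³.
RT60 = 0.161 · V / A = 0.161 × 100.485 / 37.670 = 0.429 s.

0.429 s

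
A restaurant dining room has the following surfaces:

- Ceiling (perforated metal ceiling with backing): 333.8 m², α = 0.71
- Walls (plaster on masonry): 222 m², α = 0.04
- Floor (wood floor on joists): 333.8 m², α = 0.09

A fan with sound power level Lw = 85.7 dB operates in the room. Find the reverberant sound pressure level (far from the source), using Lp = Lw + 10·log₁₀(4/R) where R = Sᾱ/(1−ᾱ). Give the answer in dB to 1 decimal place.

65.7 dB

A = 275.920 sabins; S = 889.6 m².
ᾱ = 0.3102, so room constant R = A/(1−ᾱ) = 400.000 m².
Lp = 85.7 + 10·log₁₀(4/400.000) = 85.7 + (-20.00) = 65.7 dB.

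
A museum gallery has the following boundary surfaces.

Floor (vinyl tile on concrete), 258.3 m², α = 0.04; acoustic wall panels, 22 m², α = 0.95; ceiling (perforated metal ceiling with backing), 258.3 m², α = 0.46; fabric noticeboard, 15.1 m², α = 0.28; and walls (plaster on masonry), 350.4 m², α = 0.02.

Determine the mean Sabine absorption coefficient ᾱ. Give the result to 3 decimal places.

0.178

Total surface area S = 904.1 m².
Weighted sum Σ Sα = 161.286.
ᾱ = 161.286 / 904.1 = 0.178.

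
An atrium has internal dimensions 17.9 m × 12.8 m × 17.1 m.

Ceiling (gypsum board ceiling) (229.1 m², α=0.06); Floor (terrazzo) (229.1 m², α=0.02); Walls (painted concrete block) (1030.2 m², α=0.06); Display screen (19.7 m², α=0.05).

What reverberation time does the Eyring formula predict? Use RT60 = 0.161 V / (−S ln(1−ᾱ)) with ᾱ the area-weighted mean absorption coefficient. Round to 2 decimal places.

7.56 seconds

S = Σ Sᵢ = 1508.1 m².
Σ(Sᵢαᵢ) = 229.1·0.06 + 229.1·0.02 + 1030.2·0.06 + 19.7·0.05 = 81.125.
ᾱ = 81.125 / 1508.1 = 0.0538.
Eyring denominator: −S ln(1−ᾱ) = 83.400.
V = 17.9 × 12.8 × 17.1 = 3917.952 m³.
T = 0.161·V/[−S·ln(1−ᾱ)] = 0.161·3917.952/83.400 = 7.56 s.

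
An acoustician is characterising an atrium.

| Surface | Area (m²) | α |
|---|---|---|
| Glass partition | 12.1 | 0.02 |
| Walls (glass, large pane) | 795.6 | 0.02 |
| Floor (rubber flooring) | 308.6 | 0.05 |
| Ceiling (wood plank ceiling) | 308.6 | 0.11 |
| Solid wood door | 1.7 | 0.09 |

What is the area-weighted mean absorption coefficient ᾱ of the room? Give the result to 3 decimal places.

0.046

Total surface area S = 1426.6 m².
Weighted sum Σ Sα = 65.683.
ᾱ = 65.683 / 1426.6 = 0.046.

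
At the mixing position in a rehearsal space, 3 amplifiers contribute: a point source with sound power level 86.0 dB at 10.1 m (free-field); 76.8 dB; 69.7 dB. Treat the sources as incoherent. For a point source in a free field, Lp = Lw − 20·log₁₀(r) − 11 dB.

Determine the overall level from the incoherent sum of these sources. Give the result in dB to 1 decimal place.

Source at 10.1 m: Lp = 86.0 − 20·log₁₀(10.1) − 11 = 54.9 dB.
Converting to relative power and adding: 10^(54.9/10) + 10^(76.8/10) + 10^(69.7/10) = 5.75e+07.
L_total = 10·log₁₀(5.75e+07) = 77.6 dB.

77.6 dB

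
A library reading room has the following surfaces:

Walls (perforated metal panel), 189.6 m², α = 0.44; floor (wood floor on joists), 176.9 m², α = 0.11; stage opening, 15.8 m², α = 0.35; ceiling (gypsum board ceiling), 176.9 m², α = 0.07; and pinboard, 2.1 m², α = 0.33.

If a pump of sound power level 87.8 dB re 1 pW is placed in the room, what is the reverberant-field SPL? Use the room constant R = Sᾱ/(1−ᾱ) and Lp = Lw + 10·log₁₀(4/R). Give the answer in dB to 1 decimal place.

71.9 dB

A = 121.489 sabins; S = 561.3 m².
ᾱ = 0.2164, so room constant R = A/(1−ᾱ) = 155.040 m².
Lp = 87.8 + 10·log₁₀(4/155.040) = 87.8 + (-15.88) = 71.9 dB.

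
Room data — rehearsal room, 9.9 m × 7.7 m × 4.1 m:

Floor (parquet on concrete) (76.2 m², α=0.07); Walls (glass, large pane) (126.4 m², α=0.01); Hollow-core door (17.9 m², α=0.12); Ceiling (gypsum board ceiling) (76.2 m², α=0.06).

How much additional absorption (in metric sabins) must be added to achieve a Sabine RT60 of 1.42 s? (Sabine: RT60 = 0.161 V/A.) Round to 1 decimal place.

Summing Sᵢαᵢ: 5.334 + 1.264 + 2.148 + 4.572 → A₁ = 13.318 sabins.
Target A₂ = 0.161·312.543/1.42 = 35.436 sabins (V = 312.543 m³).
Shortfall: 35.436 − 13.318 = 22.1 sabins.

22.1 sabins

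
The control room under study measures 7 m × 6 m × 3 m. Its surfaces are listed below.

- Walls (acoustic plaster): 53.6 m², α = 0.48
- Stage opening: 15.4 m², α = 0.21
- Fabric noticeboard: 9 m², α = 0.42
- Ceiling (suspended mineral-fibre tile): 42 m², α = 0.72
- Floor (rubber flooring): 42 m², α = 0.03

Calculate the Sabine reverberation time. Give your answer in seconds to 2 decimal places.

Equivalent absorption area: A = 53.6×0.48 + 15.4×0.21 + 9×0.42 + 42×0.72 + 42×0.03 = 64.242 m².
V = 7·6·3 = 126 m³.
RT60 = 0.161 · V / A = 0.161 × 126 / 64.242 = 0.32 s.

0.32 seconds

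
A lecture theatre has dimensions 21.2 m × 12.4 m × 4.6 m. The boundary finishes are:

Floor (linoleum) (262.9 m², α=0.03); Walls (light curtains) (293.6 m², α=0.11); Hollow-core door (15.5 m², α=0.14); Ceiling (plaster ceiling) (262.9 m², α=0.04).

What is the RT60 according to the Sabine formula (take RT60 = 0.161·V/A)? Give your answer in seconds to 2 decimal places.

Equivalent absorption area: A = 262.9*0.03 + 293.6*0.11 + 15.5*0.14 + 262.9*0.04 = 52.869 m².
Volume V = 21.2 × 12.4 × 4.6 = 1209.248 m³.
RT60 = 0.161 · V / A = 0.161 × 1209.248 / 52.869 = 3.68 s.

3.68 seconds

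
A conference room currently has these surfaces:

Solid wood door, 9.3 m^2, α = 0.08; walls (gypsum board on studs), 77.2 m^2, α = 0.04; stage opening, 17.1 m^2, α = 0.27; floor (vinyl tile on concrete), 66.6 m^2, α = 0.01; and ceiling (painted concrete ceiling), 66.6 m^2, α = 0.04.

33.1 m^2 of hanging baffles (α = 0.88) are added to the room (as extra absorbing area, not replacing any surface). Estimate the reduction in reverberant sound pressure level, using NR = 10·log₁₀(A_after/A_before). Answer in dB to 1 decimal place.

A_before = Σ Sᵢαᵢ = 9.3×0.08 + 77.2×0.04 + 17.1×0.27 + 66.6×0.01 + 66.6×0.04 = 11.779 sabins.
Added absorption = 33.1 × 0.88 = 29.128 sabins.
New total A_after = 40.907 sabins.
NR = 10·log₁₀(40.907/11.779) = 5.4 dB.

5.4 dB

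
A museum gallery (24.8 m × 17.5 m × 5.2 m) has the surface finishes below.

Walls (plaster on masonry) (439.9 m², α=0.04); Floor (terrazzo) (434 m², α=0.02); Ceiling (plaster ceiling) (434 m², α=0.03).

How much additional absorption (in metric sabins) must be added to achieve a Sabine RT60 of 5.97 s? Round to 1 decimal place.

A₁ = Σ Sᵢαᵢ = 439.9×0.04 + 434×0.02 + 434×0.03 = 39.296 sabins.
For T = 5.97 s, need A₂ = 0.161·V/T = 0.161·2256.8/5.97 = 60.862 sabins.
ΔA = A₂ − A₁ = 60.862 − 39.296 = 21.6 sabins.

21.6 sabins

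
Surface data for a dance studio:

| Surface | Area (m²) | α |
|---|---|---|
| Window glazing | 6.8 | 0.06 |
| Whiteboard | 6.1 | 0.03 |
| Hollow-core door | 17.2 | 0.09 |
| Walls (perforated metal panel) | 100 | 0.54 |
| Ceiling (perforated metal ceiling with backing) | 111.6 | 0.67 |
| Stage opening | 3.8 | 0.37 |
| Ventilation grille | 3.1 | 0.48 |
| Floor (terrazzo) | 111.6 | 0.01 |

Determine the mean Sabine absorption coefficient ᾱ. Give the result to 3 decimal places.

0.375

S = Σ Sᵢ = 6.8 + 6.1 + 17.2 + 100 + 111.6 + 3.8 + 3.1 + 111.6 = 360.2 m².
A = 6.8*0.06 + 6.1*0.03 + 17.2*0.09 + 100*0.54 + 111.6*0.67 + 3.8*0.37 + 3.1*0.48 + 111.6*0.01 = 134.921 sabins.
ᾱ = A/S = 0.375.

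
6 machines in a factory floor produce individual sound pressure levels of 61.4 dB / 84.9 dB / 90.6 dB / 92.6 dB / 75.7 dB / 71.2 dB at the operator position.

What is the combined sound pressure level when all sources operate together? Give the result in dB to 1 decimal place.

Converting to relative power and adding: 10^(61.4/10) + 10^(84.9/10) + 10^(90.6/10) + 10^(92.6/10) + 10^(75.7/10) + 10^(71.2/10) = 3.329e+09.
Combined level = 10 log₁₀(3.329e+09) = 95.2 dB.

95.2 dB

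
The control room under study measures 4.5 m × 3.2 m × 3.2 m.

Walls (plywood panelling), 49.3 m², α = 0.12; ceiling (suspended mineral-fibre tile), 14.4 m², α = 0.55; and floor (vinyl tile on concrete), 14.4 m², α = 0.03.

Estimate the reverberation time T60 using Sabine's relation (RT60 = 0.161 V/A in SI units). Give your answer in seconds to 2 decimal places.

Equivalent absorption area: A = 49.3·0.12 + 14.4·0.55 + 14.4·0.03 = 14.268 m².
Room volume: 46.08 m³.
RT60 = 0.161 · V / A = 0.161 × 46.08 / 14.268 = 0.52 s.

0.52 sec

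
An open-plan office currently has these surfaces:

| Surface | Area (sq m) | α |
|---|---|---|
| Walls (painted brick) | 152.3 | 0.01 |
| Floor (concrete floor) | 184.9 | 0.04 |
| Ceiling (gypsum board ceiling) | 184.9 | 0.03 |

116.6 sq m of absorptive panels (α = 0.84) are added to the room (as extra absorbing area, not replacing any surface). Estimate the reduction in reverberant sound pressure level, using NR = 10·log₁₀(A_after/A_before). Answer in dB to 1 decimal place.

Equivalent absorption area: A_before = 152.3×0.01 + 184.9×0.04 + 184.9×0.03 = 14.466 sq m.
Treatment contributes 116.6·0.84 = 97.944 sabins.
A_after = 14.466 + 97.944 = 112.410 sabins.
Reduction = 10 log₁₀(A_after/A_before) = 10 log₁₀(7.7706) = 8.9 dB.

8.9 dB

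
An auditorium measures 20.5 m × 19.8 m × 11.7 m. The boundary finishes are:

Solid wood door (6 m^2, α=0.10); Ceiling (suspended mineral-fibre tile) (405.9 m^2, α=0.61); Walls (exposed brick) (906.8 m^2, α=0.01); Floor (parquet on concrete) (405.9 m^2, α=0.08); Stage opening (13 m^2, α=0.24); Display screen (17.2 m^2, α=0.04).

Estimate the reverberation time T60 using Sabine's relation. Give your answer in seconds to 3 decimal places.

2.605 sec

Equivalent absorption area: A = 6×0.10 + 405.9×0.61 + 906.8×0.01 + 405.9×0.08 + 13×0.24 + 17.2×0.04 = 293.547 m^2.
Room volume: 4749.03 m³.
RT60 = 0.161 · V / A = 0.161 × 4749.03 / 293.547 = 2.605 s.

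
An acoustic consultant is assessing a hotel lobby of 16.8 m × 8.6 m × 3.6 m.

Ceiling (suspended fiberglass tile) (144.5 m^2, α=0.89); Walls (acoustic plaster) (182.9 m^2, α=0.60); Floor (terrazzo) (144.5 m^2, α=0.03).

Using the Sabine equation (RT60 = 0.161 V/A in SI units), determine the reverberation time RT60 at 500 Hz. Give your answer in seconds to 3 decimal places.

0.345 sec

A = Σ Sᵢαᵢ = 144.5·0.89 + 182.9·0.60 + 144.5·0.03 = 242.680 sabins.
Room volume: 520.128 m³.
T = 0.161 V/A = 0.161·520.128/242.680 = 0.345 s.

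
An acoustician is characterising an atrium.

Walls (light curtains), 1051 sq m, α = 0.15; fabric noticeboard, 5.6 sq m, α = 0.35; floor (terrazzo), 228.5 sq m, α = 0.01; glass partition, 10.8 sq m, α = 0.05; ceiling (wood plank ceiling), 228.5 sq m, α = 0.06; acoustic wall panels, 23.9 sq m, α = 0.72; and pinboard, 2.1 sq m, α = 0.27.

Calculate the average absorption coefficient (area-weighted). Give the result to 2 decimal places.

0.13

S = Σ Sᵢ = 1051 + 5.6 + 228.5 + 10.8 + 228.5 + 23.9 + 2.1 = 1550.4 sq m.
Weighted sum Σ Sα = 193.920.
ᾱ = A/S = 0.13.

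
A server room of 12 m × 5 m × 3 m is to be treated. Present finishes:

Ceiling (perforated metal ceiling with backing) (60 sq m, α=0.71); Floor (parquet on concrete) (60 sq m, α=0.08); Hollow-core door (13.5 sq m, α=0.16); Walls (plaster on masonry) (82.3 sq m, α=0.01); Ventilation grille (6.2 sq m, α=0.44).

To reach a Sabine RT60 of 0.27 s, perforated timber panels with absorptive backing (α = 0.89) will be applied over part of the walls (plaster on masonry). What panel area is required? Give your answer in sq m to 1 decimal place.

61.6

A₁ = Σ Sᵢαᵢ = 60*0.71 + 60*0.08 + 13.5*0.16 + 82.3*0.01 + 6.2*0.44 = 53.111 sabins.
V = 180 m³. Target absorption A₂ = 0.161 × 180 / 0.27 = 107.333 sabins.
ΔA needed = 107.333 − 53.111 = 54.222 sabins.
Net gain per sq m: Δα = 0.89 − 0.01 = 0.88.
Panel area = 54.222 / 0.88 = 61.6 sq m.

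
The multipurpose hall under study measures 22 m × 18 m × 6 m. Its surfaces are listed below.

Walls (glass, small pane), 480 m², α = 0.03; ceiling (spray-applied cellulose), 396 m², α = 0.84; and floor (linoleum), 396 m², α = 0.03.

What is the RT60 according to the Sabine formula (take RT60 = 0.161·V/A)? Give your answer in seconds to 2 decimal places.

Summing Sᵢαᵢ: 14.400 + 332.640 + 11.880 → A = 358.920 sabins.
Room volume: 2376 m³.
T = 0.161 V/A = 0.161·2376/358.920 = 1.07 s.

1.07 s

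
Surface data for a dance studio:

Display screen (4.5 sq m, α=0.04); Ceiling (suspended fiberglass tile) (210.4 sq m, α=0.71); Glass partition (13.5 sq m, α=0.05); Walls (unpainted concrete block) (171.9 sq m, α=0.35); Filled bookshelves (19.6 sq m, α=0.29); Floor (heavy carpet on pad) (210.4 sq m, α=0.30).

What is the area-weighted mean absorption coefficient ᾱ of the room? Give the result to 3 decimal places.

Total surface area S = 630.3 sq m.
Weighted sum Σ Sα = 279.208.
ᾱ = A/S = 0.443.

0.443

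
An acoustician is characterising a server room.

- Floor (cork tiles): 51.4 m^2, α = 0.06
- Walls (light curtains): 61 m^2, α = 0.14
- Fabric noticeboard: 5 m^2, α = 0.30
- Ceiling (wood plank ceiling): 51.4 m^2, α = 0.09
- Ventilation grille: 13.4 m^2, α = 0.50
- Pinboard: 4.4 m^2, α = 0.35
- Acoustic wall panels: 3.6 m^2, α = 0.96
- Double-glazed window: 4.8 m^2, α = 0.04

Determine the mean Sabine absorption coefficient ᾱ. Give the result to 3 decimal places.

0.152

Total surface area S = 195.0 m^2.
Weighted sum Σ Sα = 29.638.
ᾱ = A/S = 0.152.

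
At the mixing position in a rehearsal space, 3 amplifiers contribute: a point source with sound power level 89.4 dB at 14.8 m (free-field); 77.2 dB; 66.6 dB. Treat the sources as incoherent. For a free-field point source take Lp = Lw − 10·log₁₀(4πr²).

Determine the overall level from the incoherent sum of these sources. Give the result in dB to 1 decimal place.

Source at 14.8 m: Lp = 89.4 − 10·log₁₀(4π·14.8²) = 89.4 − 10·log₁₀(2752.538) = 55.0 dB.
Converting to relative power and adding: 10^(55.0/10) + 10^(77.2/10) + 10^(66.6/10) = 5.737e+07.
L_total = 10·log₁₀(5.737e+07) = 77.6 dB.

77.6 dB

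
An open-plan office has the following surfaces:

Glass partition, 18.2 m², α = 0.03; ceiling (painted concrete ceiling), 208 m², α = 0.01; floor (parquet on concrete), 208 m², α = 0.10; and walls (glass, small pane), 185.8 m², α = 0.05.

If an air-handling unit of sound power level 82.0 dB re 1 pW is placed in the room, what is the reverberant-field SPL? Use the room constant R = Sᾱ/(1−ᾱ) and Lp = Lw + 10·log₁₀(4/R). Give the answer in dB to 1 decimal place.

72.6 dB

A = 32.716 sabins; S = 620.0 m².
ᾱ = 32.716/620.0 = 0.0528; R = Sᾱ/(1−ᾱ) = 32.716/(1−0.0528) = 34.540 m².
Lp = 82.0 + 10·log₁₀(4/34.540) = 82.0 + (-9.36) = 72.6 dB.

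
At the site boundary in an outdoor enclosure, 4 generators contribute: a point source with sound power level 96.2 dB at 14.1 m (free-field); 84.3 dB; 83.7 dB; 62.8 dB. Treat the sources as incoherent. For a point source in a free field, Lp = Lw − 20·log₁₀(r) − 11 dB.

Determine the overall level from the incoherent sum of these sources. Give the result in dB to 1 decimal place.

87.1 dB

Source at 14.1 m: Lp = 96.2 − 20·log₁₀(14.1) − 11 = 62.2 dB.
Converting to relative power and adding: 10^(62.2/10) + 10^(84.3/10) + 10^(83.7/10) + 10^(62.8/10) = 5.071e+08.
Back to dB: 10·log₁₀ Σ = 87.1 dB.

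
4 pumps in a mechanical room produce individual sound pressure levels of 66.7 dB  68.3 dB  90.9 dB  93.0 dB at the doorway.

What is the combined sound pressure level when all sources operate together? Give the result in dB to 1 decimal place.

Sum in the linear (power) domain: Σ 10^(Lᵢ/10) = 10^(66.7/10) + 10^(68.3/10) + 10^(90.9/10) + 10^(93.0/10) = 3.237e+09.
Back to dB: 10·log₁₀ Σ = 95.1 dB.

95.1 dB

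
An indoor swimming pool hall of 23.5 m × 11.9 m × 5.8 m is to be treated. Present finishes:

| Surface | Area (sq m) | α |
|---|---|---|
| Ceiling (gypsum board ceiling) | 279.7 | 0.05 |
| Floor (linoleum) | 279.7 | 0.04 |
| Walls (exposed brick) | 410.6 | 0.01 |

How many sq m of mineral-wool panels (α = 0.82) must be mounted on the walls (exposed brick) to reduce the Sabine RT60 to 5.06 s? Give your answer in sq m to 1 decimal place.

Total absorption A₁ = 279.7·0.05 + 279.7·0.04 + 410.6·0.01
  = 13.985 + 11.188 + 4.106 = 29.279 sq m sabins.
V = 1621.97 m³. Target absorption A₂ = 0.161 × 1621.97 / 5.06 = 51.608 sabins.
Absorption to add: 51.608 − 29.279 = 22.329 sabins.
Net gain per sq m: Δα = 0.82 − 0.01 = 0.81.
Area = ΔA/Δα = 22.329/0.81 = 27.6 sq m.

27.6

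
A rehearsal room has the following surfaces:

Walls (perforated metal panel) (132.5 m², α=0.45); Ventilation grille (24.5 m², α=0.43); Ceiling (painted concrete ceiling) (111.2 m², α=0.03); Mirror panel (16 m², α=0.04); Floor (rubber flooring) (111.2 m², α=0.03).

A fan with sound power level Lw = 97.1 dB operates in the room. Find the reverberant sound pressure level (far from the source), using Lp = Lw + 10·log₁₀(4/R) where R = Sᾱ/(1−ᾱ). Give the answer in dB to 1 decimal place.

83.3 dB

A = 77.472 sabins; S = 395.4 m².
ᾱ = 77.472/395.4 = 0.1959; R = Sᾱ/(1−ᾱ) = 77.472/(1−0.1959) = 96.346 m².
Lp = 97.1 + 10·log₁₀(4/96.346) = 97.1 + (-13.82) = 83.3 dB.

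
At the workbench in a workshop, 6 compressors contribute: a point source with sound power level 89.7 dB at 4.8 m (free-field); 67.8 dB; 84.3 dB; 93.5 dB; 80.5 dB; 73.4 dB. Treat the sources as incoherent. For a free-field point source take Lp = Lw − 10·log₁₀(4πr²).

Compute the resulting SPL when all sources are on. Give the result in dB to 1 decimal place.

94.2 dB

Source at 4.8 m: Lp = 89.7 − 10·log₁₀(4π·4.8²) = 89.7 − 10·log₁₀(289.529) = 65.1 dB.
Sum in the linear (power) domain: Σ 10^(Lᵢ/10) = 10^(65.1/10) + 10^(67.8/10) + 10^(84.3/10) + 10^(93.5/10) + 10^(80.5/10) + 10^(73.4/10) = 2.651e+09.
Back to dB: 10·log₁₀ Σ = 94.2 dB.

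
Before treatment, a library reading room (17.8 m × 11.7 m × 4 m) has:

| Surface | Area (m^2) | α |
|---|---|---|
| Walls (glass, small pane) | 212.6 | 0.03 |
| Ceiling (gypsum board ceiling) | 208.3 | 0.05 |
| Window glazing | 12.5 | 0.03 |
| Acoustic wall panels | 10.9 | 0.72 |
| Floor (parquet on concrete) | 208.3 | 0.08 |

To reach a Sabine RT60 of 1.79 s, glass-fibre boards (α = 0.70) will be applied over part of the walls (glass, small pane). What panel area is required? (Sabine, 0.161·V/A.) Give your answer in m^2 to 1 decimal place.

A₁ = Σ Sᵢαᵢ = 212.6·0.03 + 208.3·0.05 + 12.5·0.03 + 10.9·0.72 + 208.3·0.08 = 41.680 sabins.
Required A₂ = 0.161·833.04/1.79 = 74.927 sabins.
ΔA needed = 74.927 − 41.680 = 33.247 sabins.
Each m^2 of panel replacing the walls (glass, small pane) adds (0.70 − 0.03) = 0.67 sabins.
Area = ΔA/Δα = 33.247/0.67 = 49.6 m^2.

49.6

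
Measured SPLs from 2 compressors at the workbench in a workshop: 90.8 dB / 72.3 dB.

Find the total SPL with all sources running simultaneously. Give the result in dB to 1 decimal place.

Converting to relative power and adding: 10^(90.8/10) + 10^(72.3/10) = 1.219e+09.
Combined level = 10 log₁₀(1.219e+09) = 90.9 dB.

90.9 dB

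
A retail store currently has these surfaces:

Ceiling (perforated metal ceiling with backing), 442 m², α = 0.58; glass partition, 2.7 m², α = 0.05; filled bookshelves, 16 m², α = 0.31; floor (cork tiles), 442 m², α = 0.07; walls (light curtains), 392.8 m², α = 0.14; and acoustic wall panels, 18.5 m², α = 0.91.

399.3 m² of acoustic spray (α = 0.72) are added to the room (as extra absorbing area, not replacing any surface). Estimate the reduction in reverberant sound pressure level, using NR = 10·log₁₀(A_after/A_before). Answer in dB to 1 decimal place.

A_before = Σ Sᵢαᵢ = 442·0.58 + 2.7·0.05 + 16·0.31 + 442·0.07 + 392.8·0.14 + 18.5·0.91 = 364.222 sabins.
Treatment contributes 399.3·0.72 = 287.496 sabins.
New total A_after = 651.718 sabins.
Reduction = 10 log₁₀(A_after/A_before) = 10 log₁₀(1.7893) = 2.5 dB.

2.5 dB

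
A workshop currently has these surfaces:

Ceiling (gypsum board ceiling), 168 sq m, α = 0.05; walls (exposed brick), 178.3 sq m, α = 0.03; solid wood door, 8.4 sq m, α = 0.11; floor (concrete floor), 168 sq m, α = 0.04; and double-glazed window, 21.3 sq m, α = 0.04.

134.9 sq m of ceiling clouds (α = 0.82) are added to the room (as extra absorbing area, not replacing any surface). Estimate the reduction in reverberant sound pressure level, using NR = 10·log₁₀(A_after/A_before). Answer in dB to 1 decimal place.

7.8 dB

Equivalent absorption area: A_before = 168·0.05 + 178.3·0.03 + 8.4·0.11 + 168·0.04 + 21.3·0.04 = 22.245 sq m.
Treatment contributes 134.9·0.82 = 110.618 sabins.
A_after = 22.245 + 110.618 = 132.863 sabins.
Reduction = 10 log₁₀(A_after/A_before) = 10 log₁₀(5.9727) = 7.8 dB.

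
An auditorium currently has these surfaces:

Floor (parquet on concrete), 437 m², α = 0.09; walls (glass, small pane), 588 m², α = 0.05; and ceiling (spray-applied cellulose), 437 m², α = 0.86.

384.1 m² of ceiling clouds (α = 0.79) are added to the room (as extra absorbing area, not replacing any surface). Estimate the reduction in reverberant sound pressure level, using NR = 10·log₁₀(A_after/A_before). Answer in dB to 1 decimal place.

2.3 dB

Total absorption A_before = 437×0.09 + 588×0.05 + 437×0.86
  = 39.330 + 29.400 + 375.820 = 444.550 m² sabins.
Added absorption = 384.1 × 0.79 = 303.439 sabins.
A_after = 444.550 + 303.439 = 747.989 sabins.
NR = 10·log₁₀(747.989/444.550) = 2.3 dB.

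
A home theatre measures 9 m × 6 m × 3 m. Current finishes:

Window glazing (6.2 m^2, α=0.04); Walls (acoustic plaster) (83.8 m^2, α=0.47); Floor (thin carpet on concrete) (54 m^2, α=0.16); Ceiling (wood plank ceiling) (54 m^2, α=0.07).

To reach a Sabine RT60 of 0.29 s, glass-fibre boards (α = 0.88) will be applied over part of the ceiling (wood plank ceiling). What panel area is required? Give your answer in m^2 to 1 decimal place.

Equivalent absorption area: A₁ = 6.2·0.04 + 83.8·0.47 + 54·0.16 + 54·0.07 = 52.054 m^2.
Required A₂ = 0.161·162/0.29 = 89.938 sabins.
Absorption to add: 89.938 − 52.054 = 37.884 sabins.
Net gain per m^2: Δα = 0.88 − 0.07 = 0.81.
Area = ΔA/Δα = 37.884/0.81 = 46.8 m^2.

46.8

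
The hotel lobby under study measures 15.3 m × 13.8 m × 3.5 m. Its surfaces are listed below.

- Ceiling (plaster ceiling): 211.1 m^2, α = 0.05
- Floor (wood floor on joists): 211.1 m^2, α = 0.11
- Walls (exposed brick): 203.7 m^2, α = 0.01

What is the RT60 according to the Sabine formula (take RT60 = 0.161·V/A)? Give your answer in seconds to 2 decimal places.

3.32 s

A = Σ Sᵢαᵢ = 211.1×0.05 + 211.1×0.11 + 203.7×0.01 = 35.813 sabins.
Volume V = 15.3 × 13.8 × 3.5 = 738.99 m³.
RT60 = 0.161 · V / A = 0.161 × 738.99 / 35.813 = 3.32 s.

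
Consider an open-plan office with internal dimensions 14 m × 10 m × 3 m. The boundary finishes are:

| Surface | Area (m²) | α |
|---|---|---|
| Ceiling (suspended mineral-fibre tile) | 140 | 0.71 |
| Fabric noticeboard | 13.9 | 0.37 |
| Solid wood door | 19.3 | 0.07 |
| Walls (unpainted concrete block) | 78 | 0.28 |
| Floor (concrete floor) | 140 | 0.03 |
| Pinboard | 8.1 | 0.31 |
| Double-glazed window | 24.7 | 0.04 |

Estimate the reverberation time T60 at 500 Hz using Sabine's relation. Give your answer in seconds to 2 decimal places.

0.50 s

A = Σ Sᵢαᵢ = 140·0.71 + 13.9·0.37 + 19.3·0.07 + 78·0.28 + 140·0.03 + 8.1·0.31 + 24.7·0.04 = 135.433 sabins.
Volume V = 14 × 10 × 3 = 420 m³.
Sabine: RT60 = 0.161 × 420 / 135.433 = 0.50 s.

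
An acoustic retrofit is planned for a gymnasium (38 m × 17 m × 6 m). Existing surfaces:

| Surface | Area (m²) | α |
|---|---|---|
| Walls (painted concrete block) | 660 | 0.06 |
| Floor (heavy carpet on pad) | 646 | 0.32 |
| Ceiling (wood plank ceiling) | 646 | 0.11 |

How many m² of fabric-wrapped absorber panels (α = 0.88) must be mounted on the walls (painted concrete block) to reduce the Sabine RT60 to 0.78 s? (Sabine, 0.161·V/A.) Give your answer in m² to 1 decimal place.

588.6

A₁ = Σ Sᵢαᵢ = 660×0.06 + 646×0.32 + 646×0.11 = 317.380 sabins.
Required A₂ = 0.161·3876/0.78 = 800.046 sabins.
ΔA needed = 800.046 − 317.380 = 482.666 sabins.
Net gain per m²: Δα = 0.88 − 0.06 = 0.82.
Panel area = 482.666 / 0.82 = 588.6 m².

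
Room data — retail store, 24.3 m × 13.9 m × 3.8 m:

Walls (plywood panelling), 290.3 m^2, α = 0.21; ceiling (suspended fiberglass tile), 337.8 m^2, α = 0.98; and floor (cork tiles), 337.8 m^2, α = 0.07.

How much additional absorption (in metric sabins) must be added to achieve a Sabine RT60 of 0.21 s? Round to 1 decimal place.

Equivalent absorption area: A₁ = 290.3·0.21 + 337.8·0.98 + 337.8·0.07 = 415.653 m^2.
V = 1283.526 m³. Required absorption A₂ = 0.161 × 1283.526 / 0.21 = 984.037 sabins.
ΔA = A₂ − A₁ = 984.037 − 415.653 = 568.4 sabins.

568.4 sabins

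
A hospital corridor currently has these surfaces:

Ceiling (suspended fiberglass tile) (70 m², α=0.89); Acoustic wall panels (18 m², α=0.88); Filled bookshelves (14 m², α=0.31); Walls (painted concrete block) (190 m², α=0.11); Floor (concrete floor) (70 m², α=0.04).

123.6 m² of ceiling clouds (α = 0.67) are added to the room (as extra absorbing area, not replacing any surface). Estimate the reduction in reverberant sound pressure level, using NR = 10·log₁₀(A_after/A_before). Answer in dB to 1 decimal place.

Total absorption A_before = 70·0.89 + 18·0.88 + 14·0.31 + 190·0.11 + 70·0.04
  = 62.300 + 15.840 + 4.340 + 20.900 + 2.800 = 106.180 m² sabins.
Added absorption = 123.6 × 0.67 = 82.812 sabins.
New total A_after = 188.992 sabins.
NR = 10·log₁₀(188.992/106.180) = 2.5 dB.

2.5 dB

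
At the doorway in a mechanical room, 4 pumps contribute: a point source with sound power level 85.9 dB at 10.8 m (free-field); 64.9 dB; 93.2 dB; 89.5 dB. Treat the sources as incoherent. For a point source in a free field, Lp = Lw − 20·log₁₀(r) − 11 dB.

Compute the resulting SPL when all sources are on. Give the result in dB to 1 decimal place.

Source at 10.8 m: Lp = 85.9 − 20·log₁₀(10.8) − 11 = 54.2 dB.
Converting to relative power and adding: 10^(54.2/10) + 10^(64.9/10) + 10^(93.2/10) + 10^(89.5/10) = 2.984e+09.
Combined level = 10 log₁₀(2.984e+09) = 94.7 dB.

94.7 dB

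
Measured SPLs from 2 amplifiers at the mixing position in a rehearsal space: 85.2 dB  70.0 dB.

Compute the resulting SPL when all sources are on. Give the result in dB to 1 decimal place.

Sum in the linear (power) domain: Σ 10^(Lᵢ/10) = 10^(85.2/10) + 10^(70.0/10) = 3.411e+08.
Back to dB: 10·log₁₀ Σ = 85.3 dB.

85.3 dB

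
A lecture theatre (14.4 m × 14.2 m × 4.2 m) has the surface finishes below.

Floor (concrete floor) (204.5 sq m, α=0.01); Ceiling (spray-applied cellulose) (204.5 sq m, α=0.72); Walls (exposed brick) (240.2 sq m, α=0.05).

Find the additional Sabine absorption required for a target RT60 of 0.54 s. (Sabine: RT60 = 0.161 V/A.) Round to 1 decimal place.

Summing Sᵢαᵢ: 2.045 + 147.240 + 12.010 → A₁ = 161.295 sabins.
For T = 0.54 s, need A₂ = 0.161·V/T = 0.161·858.816/0.54 = 256.054 sabins.
Shortfall: 256.054 − 161.295 = 94.8 sabins.

94.8 sabins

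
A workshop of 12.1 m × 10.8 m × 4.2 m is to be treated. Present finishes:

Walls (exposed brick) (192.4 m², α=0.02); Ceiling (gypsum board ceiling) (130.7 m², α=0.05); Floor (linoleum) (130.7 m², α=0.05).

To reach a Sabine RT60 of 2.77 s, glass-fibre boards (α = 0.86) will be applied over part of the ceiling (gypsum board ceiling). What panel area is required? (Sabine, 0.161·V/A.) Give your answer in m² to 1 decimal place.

A₁ = Σ Sᵢαᵢ = 192.4×0.02 + 130.7×0.05 + 130.7×0.05 = 16.918 sabins.
Required A₂ = 0.161·548.856/2.77 = 31.901 sabins.
ΔA needed = 31.901 − 16.918 = 14.983 sabins.
Net gain per m²: Δα = 0.86 − 0.05 = 0.81.
Area = ΔA/Δα = 14.983/0.81 = 18.5 m².

18.5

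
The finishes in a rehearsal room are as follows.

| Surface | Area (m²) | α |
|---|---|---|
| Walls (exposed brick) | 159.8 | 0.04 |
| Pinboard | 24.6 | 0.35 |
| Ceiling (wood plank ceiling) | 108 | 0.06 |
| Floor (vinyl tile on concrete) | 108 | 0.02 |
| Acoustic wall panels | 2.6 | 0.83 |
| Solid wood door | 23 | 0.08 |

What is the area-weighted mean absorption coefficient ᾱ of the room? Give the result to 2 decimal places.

0.06

S = Σ Sᵢ = 159.8 + 24.6 + 108 + 108 + 2.6 + 23 = 426.0 m².
Weighted sum Σ Sα = 27.640.
ᾱ = 27.640 / 426.0 = 0.06.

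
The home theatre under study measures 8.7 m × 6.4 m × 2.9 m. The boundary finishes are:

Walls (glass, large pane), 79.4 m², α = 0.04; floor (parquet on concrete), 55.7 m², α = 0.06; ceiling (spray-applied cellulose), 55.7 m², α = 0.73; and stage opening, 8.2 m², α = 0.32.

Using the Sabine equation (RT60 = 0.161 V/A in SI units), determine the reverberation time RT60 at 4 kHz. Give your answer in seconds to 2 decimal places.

0.52 sec

Equivalent absorption area: A = 79.4×0.04 + 55.7×0.06 + 55.7×0.73 + 8.2×0.32 = 49.803 m².
Volume V = 8.7 × 6.4 × 2.9 = 161.472 m³.
RT60 = 0.161 · V / A = 0.161 × 161.472 / 49.803 = 0.52 s.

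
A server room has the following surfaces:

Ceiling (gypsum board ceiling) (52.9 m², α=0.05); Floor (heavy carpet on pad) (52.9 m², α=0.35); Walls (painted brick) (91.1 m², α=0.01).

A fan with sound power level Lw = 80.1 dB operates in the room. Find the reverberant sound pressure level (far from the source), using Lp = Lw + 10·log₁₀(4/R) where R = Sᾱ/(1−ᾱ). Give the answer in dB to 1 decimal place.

A = 22.071 sabins; S = 196.9 m².
ᾱ = 0.1121, so room constant R = A/(1−ᾱ) = 24.858 m².
Lp = 80.1 + 10·log₁₀(4/24.858) = 80.1 + (-7.93) = 72.2 dB.

72.2 dB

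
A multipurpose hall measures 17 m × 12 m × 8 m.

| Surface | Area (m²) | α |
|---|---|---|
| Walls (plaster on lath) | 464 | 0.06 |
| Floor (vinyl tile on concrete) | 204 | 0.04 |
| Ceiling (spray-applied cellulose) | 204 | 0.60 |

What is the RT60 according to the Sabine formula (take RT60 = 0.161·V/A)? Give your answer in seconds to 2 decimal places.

Equivalent absorption area: A = 464*0.06 + 204*0.04 + 204*0.60 = 158.400 m².
Volume V = 17 × 12 × 8 = 1632 m³.
RT60 = 0.161 · V / A = 0.161 × 1632 / 158.400 = 1.66 s.

1.66 s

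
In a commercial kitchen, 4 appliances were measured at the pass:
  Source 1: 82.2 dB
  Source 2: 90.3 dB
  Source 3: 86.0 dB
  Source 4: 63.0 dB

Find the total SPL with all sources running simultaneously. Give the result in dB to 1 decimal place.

Σ 10^(Lᵢ/10) = 1.638e+09.
Back to dB: 10·log₁₀ Σ = 92.1 dB.

92.1 dB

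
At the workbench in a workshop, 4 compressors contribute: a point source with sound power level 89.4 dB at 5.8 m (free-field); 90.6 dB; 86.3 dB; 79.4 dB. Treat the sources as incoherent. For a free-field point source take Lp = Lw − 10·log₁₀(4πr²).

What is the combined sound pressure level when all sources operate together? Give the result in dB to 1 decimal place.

Source at 5.8 m: Lp = 89.4 − 10·log₁₀(4π·5.8²) = 89.4 − 10·log₁₀(422.733) = 63.1 dB.
Converting to relative power and adding: 10^(63.1/10) + 10^(90.6/10) + 10^(86.3/10) + 10^(79.4/10) = 1.664e+09.
Back to dB: 10·log₁₀ Σ = 92.2 dB.

92.2 dB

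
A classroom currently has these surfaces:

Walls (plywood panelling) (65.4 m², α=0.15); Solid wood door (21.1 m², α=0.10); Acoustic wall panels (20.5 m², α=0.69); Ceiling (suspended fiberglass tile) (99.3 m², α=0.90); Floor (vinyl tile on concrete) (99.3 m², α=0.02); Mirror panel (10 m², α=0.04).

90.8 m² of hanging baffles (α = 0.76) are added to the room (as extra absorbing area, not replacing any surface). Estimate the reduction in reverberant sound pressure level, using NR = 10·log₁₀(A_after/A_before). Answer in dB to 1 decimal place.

Summing Sᵢαᵢ: 9.810 + 2.110 + 14.145 + 89.370 + 1.986 + 0.400 → A_before = 117.821 sabins.
Treatment contributes 90.8·0.76 = 69.008 sabins.
New total A_after = 186.829 sabins.
NR = 10·log₁₀(186.829/117.821) = 2.0 dB.

2.0 dB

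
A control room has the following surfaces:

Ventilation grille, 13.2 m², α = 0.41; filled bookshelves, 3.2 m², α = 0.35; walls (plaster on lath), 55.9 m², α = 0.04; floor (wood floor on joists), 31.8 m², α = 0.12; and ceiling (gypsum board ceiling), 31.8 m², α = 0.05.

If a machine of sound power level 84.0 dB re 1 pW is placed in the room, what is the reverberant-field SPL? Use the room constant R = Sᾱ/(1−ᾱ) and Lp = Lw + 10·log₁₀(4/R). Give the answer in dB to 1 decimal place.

78.0 dB

Σ(Sᵢαᵢ) = 13.2·0.41 + 3.2·0.35 + 55.9·0.04 + 31.8·0.12 + 31.8·0.05 = 14.174; total area S = 135.9 m².
ᾱ = 14.174/135.9 = 0.1043; R = Sᾱ/(1−ᾱ) = 14.174/(1−0.1043) = 15.824 m².
Lp = 84.0 + 10·log₁₀(4/15.824) = 84.0 + (-5.97) = 78.0 dB.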